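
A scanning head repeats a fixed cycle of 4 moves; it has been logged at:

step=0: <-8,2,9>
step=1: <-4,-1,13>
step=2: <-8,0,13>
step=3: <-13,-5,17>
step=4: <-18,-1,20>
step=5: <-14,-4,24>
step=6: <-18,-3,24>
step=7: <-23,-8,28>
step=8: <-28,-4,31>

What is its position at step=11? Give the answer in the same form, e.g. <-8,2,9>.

<-33,-11,39>

Differencing gives <+4,-3,+4>, <-4,+1,+0>, <-5,-5,+4>, <-5,+4,+3>, <+4,-3,+4>, <-4,+1,+0>, <-5,-5,+4>, <-5,+4,+3>. This is the pattern <+4,-3,+4>, <-4,+1,+0>, <-5,-5,+4>, <-5,+4,+3> repeated.
step 9: apply <+4,-3,+4> → <-24,-7,35>
step 10: apply <-4,+1,+0> → <-28,-6,35>
step 11: apply <-5,-5,+4> → <-33,-11,39>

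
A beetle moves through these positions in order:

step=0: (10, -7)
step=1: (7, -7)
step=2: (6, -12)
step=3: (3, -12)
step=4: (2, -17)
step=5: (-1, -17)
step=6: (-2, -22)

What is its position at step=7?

The moves between consecutive positions are (-3, +0), (-1, -5), (-3, +0), (-1, -5), (-3, +0), (-1, -5); they repeat the 2-cycle [(-3, +0), (-1, -5)].
step 7: apply (-3, +0) → (-5, -22)

(-5, -22)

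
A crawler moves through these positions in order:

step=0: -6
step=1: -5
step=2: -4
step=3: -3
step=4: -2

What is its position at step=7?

The position changes by +1 every step.
step 5: -2 + 1 → -1
step 6: -1 + 1 → 0
step 7: 0 + 1 → 1

1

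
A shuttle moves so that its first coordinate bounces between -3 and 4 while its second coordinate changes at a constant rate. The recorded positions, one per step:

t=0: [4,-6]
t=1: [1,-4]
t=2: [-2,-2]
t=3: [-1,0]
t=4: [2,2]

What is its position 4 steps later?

[0,10]

The first coordinate reflects between -3 and 4, moving 3 per step.
  step 5: 2 → 3
  step 6: 3 → 0
  step 7: 0 → -3
  step 8: -3 → 0
The second coordinate changes by +2 each step: at step 8 it is 10.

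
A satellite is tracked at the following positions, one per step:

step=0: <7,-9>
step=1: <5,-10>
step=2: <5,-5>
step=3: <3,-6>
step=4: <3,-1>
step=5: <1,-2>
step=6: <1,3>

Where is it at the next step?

Step-to-step displacements: <-2,-1>, <+0,+5>, <-2,-1>, <+0,+5>, <-2,-1>, <+0,+5> — a repeating cycle of length 2.
step 7: apply <-2,-1> → <-1,2>

<-1,2>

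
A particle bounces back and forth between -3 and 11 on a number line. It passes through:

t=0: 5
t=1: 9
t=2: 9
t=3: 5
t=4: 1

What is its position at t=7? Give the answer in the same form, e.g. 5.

5

The value reflects between -3 and 11, moving 4 per step.
  step 5: 1 → -3
  step 6: -3 → 1
  step 7: 1 → 5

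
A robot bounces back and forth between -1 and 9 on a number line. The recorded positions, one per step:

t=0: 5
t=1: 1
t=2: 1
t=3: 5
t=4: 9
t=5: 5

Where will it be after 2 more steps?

The value reflects between -1 and 9, moving 4 per step.
  step 6: 5 → 1
  step 7: 1 → 1

1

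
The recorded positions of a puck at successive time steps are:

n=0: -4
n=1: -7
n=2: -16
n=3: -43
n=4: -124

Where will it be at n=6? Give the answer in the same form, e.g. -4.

-1096

Step-to-step displacements: -3, -9, -27, -81; each is 3× the previous.
step 5: -124 − 243 → -367
step 6: -367 − 729 → -1096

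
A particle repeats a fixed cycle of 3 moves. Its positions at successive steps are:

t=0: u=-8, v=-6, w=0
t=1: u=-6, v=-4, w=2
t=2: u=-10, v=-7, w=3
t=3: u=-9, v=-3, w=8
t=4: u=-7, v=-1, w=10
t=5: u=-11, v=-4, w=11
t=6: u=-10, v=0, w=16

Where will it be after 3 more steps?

The moves between consecutive positions are (+2, +2, +2), (-4, -3, +1), (+1, +4, +5), (+2, +2, +2), (-4, -3, +1), (+1, +4, +5); they repeat the 3-cycle [(+2, +2, +2), (-4, -3, +1), (+1, +4, +5)].
step 7: apply (+2, +2, +2) → u=-8, v=2, w=18
step 8: apply (-4, -3, +1) → u=-12, v=-1, w=19
step 9: apply (+1, +4, +5) → u=-11, v=3, w=24

u=-11, v=3, w=24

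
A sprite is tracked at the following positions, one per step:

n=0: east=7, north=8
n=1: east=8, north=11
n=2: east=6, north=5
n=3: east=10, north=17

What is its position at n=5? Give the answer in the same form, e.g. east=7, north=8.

east=18, north=41

Consecutive displacements (+1, +3), (-2, -6), (+4, +12) scale by a factor of -2 each step.
step 4: east=10, north=17 + (-8, -24) → east=2, north=-7
step 5: east=2, north=-7 + (+16, +48) → east=18, north=41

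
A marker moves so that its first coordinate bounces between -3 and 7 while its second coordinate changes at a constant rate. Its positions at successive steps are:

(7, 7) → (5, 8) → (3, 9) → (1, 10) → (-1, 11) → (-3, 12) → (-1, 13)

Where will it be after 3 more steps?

(5, 16)

The first coordinate reflects between -3 and 7, moving 2 per step.
  step 7: -1 → 1
  step 8: 1 → 3
  step 9: 3 → 5
The second coordinate changes by +1 each step: at step 9 it is 16.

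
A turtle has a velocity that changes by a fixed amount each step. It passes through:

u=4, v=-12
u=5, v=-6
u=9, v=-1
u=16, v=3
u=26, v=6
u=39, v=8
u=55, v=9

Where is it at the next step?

u=74, v=9

Successive displacements: (+1, +6), (+4, +5), (+7, +4), (+10, +3), (+13, +2), (+16, +1) — each changes by (+3, -1).
step 7: u=55, v=9 + (+19, +0) → u=74, v=9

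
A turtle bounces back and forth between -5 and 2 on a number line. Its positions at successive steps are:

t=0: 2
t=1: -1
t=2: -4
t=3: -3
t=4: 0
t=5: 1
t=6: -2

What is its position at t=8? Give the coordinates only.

-2

The value travels 3 per step and bounces off the walls at -5 and 2.
  step 7: -2 → -5
  step 8: -5 → -2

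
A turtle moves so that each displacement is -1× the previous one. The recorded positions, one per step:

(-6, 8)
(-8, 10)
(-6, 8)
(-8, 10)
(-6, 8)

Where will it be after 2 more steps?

Consecutive displacements (-2, +2), (+2, -2), (-2, +2), (+2, -2) scale by a factor of -1 each step.
step 5: (-6, 8) + (-2, +2) → (-8, 10)
step 6: (-8, 10) + (+2, -2) → (-6, 8)

(-6, 8)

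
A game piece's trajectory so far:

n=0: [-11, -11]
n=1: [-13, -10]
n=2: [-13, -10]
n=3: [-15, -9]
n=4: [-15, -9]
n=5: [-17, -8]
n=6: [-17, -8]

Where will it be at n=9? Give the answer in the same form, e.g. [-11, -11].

[-21, -6]

Differencing gives [-2, +1], [+0, +0], [-2, +1], [+0, +0], [-2, +1], [+0, +0]. This is the pattern [-2, +1], [+0, +0] repeated.
step 7: apply [-2, +1] → [-19, -7]
step 8: apply [+0, +0] → [-19, -7]
step 9: apply [-2, +1] → [-21, -6]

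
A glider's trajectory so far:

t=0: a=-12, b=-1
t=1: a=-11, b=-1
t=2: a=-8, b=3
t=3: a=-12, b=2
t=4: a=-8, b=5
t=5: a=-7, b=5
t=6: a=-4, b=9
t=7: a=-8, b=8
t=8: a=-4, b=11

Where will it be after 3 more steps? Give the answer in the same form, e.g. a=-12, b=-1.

Step-to-step displacements: (+1, +0), (+3, +4), (-4, -1), (+4, +3), (+1, +0), (+3, +4), (-4, -1), (+4, +3) — a repeating cycle of length 4.
step 9: apply (+1, +0) → a=-3, b=11
step 10: apply (+3, +4) → a=0, b=15
step 11: apply (-4, -1) → a=-4, b=14

a=-4, b=14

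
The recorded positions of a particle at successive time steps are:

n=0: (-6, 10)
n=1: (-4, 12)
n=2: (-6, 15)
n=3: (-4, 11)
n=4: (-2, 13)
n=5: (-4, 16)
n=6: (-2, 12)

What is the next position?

(0, 14)

Step-to-step displacements: (+2, +2), (-2, +3), (+2, -4), (+2, +2), (-2, +3), (+2, -4) — a repeating cycle of length 3.
step 7: apply (+2, +2) → (0, 14)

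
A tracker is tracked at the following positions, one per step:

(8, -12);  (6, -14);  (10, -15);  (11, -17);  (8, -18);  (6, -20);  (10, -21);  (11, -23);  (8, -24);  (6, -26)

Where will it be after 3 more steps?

The moves between consecutive positions are (-2, -2), (+4, -1), (+1, -2), (-3, -1), (-2, -2), (+4, -1), (+1, -2), (-3, -1), (-2, -2); they repeat the 4-cycle [(-2, -2), (+4, -1), (+1, -2), (-3, -1)].
step 10: apply (+4, -1) → (10, -27)
step 11: apply (+1, -2) → (11, -29)
step 12: apply (-3, -1) → (8, -30)

(8, -30)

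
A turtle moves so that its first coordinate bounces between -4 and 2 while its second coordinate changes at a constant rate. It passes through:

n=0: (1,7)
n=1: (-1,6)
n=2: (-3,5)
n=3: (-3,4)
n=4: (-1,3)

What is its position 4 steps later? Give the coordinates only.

The first coordinate reflects between -4 and 2, moving 2 per step.
  step 5: -1 → 1
  step 6: 1 → 1
  step 7: 1 → -1
  step 8: -1 → -3
The second coordinate changes by -1 each step: at step 8 it is -1.

(-3,-1)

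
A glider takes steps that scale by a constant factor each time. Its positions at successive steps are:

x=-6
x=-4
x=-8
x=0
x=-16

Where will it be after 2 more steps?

Consecutive displacements +2, -4, +8, -16 scale by a factor of -2 each step.
step 5: -16 + 32 → x=16
step 6: 16 − 64 → x=-48

x=-48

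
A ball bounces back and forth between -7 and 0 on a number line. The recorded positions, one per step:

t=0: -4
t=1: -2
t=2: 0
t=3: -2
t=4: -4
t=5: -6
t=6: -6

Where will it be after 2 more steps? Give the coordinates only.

The value travels 2 per step and bounces off the walls at -7 and 0.
  step 7: -6 → -4
  step 8: -4 → -2

-2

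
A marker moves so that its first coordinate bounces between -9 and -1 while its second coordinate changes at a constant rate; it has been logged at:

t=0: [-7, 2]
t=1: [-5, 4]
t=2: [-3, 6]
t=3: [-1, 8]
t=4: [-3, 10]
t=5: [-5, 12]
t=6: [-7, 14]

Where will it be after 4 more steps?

The first coordinate travels 2 per step and bounces off the walls at -9 and -1.
  step 7: -7 → -9
  step 8: -9 → -7
  step 9: -7 → -5
  step 10: -5 → -3
The second coordinate changes by +2 each step: at step 10 it is 22.

[-3, 22]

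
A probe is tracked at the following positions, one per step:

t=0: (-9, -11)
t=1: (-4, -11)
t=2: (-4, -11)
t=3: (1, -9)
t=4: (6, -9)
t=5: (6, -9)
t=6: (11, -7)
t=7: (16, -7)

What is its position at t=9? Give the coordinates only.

Step-to-step displacements: (+5, +0), (+0, +0), (+5, +2), (+5, +0), (+0, +0), (+5, +2), (+5, +0) — a repeating cycle of length 3.
step 8: apply (+0, +0) → (16, -7)
step 9: apply (+5, +2) → (21, -5)

(21, -5)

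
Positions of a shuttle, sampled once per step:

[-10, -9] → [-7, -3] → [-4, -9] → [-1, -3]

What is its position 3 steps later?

[8, -9]

First: linear, +3 per step → 8 at step 6.
Second: cycles through -9, -3 every 2 steps. Step 6 lands at position 0 of the cycle → -9.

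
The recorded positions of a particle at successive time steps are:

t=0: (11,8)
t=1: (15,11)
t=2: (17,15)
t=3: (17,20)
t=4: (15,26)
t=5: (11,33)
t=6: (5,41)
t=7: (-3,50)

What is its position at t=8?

(-13,60)

First differences are (+4,+3), (+2,+4), (+0,+5), (-2,+6), (-4,+7), (-6,+8), (-8,+9); their common second difference is (-2,+1) (constant acceleration).
step 8: (-3,50) + (-10,+10) → (-13,60)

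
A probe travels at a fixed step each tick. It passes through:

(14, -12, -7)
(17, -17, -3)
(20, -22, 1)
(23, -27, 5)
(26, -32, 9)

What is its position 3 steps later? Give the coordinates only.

The position changes by (+3, -5, +4) every step.
step 5: (26, -32, 9) + (+3, -5, +4) → (29, -37, 13)
step 6: (29, -37, 13) + (+3, -5, +4) → (32, -42, 17)
step 7: (32, -42, 17) + (+3, -5, +4) → (35, -47, 21)

(35, -47, 21)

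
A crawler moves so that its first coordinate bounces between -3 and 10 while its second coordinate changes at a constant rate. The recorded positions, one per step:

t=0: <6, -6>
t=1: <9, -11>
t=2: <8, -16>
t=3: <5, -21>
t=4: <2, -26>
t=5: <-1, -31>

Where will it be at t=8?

<4, -46>

The first coordinate reflects between -3 and 10, moving 3 per step.
  step 6: -1 → -2
  step 7: -2 → 1
  step 8: 1 → 4
The second coordinate changes by -5 each step: at step 8 it is -46.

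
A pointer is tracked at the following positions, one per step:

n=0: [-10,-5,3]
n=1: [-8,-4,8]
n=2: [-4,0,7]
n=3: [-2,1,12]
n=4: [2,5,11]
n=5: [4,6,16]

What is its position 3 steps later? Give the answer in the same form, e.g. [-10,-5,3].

The moves between consecutive positions are [+2,+1,+5], [+4,+4,-1], [+2,+1,+5], [+4,+4,-1], [+2,+1,+5]; they repeat the 2-cycle [[+2,+1,+5], [+4,+4,-1]].
step 6: apply [+4,+4,-1] → [8,10,15]
step 7: apply [+2,+1,+5] → [10,11,20]
step 8: apply [+4,+4,-1] → [14,15,19]

[14,15,19]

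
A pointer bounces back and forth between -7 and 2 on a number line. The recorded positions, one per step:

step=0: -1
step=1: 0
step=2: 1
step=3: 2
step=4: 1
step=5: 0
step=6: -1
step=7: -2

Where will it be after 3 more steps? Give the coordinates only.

The value reflects between -7 and 2, moving 1 per step.
  step 8: -2 → -3
  step 9: -3 → -4
  step 10: -4 → -5

-5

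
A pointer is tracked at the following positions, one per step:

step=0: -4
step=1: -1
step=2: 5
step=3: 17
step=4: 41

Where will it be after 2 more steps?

The jumps are +3, +6, +12, +24 — a geometric progression with ratio 2.
step 5: 41 + 48 → 89
step 6: 89 + 96 → 185

185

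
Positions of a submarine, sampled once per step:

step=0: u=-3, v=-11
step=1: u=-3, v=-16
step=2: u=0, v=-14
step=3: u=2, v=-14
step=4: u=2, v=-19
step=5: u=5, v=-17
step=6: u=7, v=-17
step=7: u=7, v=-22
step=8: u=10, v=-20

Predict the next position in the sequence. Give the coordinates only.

u=12, v=-20

The moves between consecutive positions are (+0,-5), (+3,+2), (+2,+0), (+0,-5), (+3,+2), (+2,+0), (+0,-5), (+3,+2); they repeat the 3-cycle [(+0,-5), (+3,+2), (+2,+0)].
step 9: apply (+2,+0) → u=12, v=-20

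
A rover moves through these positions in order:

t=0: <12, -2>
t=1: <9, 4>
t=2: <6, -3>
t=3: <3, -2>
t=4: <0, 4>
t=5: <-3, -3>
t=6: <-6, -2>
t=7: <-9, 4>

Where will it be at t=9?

First: linear, -3 per step → -15 at step 9.
Second: cycles through -2, 4, -3 every 3 steps. Step 9 lands at position 0 of the cycle → -2.

<-15, -2>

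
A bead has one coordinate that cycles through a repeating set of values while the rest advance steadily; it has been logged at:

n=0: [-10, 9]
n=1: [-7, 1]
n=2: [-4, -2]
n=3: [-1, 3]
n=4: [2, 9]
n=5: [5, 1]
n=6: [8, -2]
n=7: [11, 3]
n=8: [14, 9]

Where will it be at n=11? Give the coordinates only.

[23, 3]

The first coordinate changes by +3 each step, so at step 11 it is -10 + 11·(3) = 23.
The second coordinate repeats the cycle [9, 1, -2, 3] with period 4; step 11 mod 4 = 3, giving 3.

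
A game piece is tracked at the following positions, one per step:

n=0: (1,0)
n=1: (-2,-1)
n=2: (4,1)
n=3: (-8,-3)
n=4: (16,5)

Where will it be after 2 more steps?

(64,21)

Step-to-step displacements: (-3,-1), (+6,+2), (-12,-4), (+24,+8); each is -2× the previous.
step 5: (16,5) + (-48,-16) → (-32,-11)
step 6: (-32,-11) + (+96,+32) → (64,21)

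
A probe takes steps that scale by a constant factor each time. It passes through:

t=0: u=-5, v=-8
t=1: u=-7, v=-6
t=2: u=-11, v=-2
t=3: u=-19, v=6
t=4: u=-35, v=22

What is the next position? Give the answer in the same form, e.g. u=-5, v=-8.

Consecutive displacements (-2, +2), (-4, +4), (-8, +8), (-16, +16) scale by a factor of 2 each step.
step 5: u=-35, v=22 + (-32, +32) → u=-67, v=54

u=-67, v=54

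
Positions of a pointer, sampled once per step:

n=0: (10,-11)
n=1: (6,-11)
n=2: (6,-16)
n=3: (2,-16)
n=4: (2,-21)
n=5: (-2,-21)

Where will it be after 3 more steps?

(-6,-31)

The moves between consecutive positions are (-4,+0), (+0,-5), (-4,+0), (+0,-5), (-4,+0); they repeat the 2-cycle [(-4,+0), (+0,-5)].
step 6: apply (+0,-5) → (-2,-26)
step 7: apply (-4,+0) → (-6,-26)
step 8: apply (+0,-5) → (-6,-31)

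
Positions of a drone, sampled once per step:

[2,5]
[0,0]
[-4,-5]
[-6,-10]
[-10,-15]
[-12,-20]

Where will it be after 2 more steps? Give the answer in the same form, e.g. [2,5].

The moves between consecutive positions are [-2,-5], [-4,-5], [-2,-5], [-4,-5], [-2,-5]; they repeat the 2-cycle [[-2,-5], [-4,-5]].
step 6: apply [-4,-5] → [-16,-25]
step 7: apply [-2,-5] → [-18,-30]

[-18,-30]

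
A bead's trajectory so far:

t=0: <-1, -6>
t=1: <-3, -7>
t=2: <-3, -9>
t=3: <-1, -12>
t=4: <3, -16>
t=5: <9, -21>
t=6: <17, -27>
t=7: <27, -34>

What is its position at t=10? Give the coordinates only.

Successive displacements: <-2, -1>, <+0, -2>, <+2, -3>, <+4, -4>, <+6, -5>, <+8, -6>, <+10, -7> — each changes by <+2, -1>.
step 8: <27, -34> + <+12, -8> → <39, -42>
step 9: <39, -42> + <+14, -9> → <53, -51>
step 10: <53, -51> + <+16, -10> → <69, -61>

<69, -61>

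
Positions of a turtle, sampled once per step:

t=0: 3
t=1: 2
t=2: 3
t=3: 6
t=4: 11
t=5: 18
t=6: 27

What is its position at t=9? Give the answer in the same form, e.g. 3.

First differences are -1, +1, +3, +5, +7, +9; their common second difference is +2 (constant acceleration).
step 7: 27 + 11 → 38
step 8: 38 + 13 → 51
step 9: 51 + 15 → 66

66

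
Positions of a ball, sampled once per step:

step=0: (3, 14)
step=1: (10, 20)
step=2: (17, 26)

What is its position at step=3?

Each step adds (+7, +6) to the position.
step 3: (17, 26) + (+7, +6) → (24, 32)

(24, 32)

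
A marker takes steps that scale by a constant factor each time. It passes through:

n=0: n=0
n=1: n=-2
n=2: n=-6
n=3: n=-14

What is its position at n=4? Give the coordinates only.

Step-to-step displacements: -2, -4, -8; each is 2× the previous.
step 4: -14 − 16 → n=-30

n=-30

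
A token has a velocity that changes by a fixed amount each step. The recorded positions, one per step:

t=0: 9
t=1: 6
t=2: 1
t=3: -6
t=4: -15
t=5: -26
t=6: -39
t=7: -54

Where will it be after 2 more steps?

-90

Taking differences between consecutive positions: -3, -5, -7, -9, -11, -13, -15. These grow by -2 each step.
step 8: -54 − 17 → -71
step 9: -71 − 19 → -90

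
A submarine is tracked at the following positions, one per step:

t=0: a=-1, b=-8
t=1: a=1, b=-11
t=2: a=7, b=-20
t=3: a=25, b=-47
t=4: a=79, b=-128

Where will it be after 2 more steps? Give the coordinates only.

Consecutive displacements (+2, -3), (+6, -9), (+18, -27), (+54, -81) scale by a factor of 3 each step.
step 5: a=79, b=-128 + (+162, -243) → a=241, b=-371
step 6: a=241, b=-371 + (+486, -729) → a=727, b=-1100

a=727, b=-1100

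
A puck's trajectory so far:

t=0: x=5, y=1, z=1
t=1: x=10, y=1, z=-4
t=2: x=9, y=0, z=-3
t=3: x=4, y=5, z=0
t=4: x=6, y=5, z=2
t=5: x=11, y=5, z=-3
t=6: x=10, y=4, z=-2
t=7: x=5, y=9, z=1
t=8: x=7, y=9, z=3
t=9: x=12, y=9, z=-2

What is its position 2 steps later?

x=6, y=13, z=2

Differencing gives (+5, +0, -5), (-1, -1, +1), (-5, +5, +3), (+2, +0, +2), (+5, +0, -5), (-1, -1, +1), (-5, +5, +3), (+2, +0, +2), (+5, +0, -5). This is the pattern (+5, +0, -5), (-1, -1, +1), (-5, +5, +3), (+2, +0, +2) repeated.
step 10: apply (-1, -1, +1) → x=11, y=8, z=-1
step 11: apply (-5, +5, +3) → x=6, y=13, z=2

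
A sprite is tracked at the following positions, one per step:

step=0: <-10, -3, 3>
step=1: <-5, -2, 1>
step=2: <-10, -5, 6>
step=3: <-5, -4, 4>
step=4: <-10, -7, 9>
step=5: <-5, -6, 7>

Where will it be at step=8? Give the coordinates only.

<-10, -11, 15>

Step-to-step displacements: <+5, +1, -2>, <-5, -3, +5>, <+5, +1, -2>, <-5, -3, +5>, <+5, +1, -2> — a repeating cycle of length 2.
step 6: apply <-5, -3, +5> → <-10, -9, 12>
step 7: apply <+5, +1, -2> → <-5, -8, 10>
step 8: apply <-5, -3, +5> → <-10, -11, 15>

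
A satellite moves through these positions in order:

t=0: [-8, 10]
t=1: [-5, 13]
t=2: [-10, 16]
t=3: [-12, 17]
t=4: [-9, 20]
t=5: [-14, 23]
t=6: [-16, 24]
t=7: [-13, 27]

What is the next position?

[-18, 30]

Differencing gives [+3, +3], [-5, +3], [-2, +1], [+3, +3], [-5, +3], [-2, +1], [+3, +3]. This is the pattern [+3, +3], [-5, +3], [-2, +1] repeated.
step 8: apply [-5, +3] → [-18, 30]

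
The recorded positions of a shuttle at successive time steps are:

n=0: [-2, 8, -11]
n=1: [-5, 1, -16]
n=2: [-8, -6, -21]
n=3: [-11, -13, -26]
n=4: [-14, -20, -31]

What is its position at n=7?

[-23, -41, -46]

Constant displacement of [-3, -7, -5] per step.
step 5: [-14, -20, -31] + [-3, -7, -5] → [-17, -27, -36]
step 6: [-17, -27, -36] + [-3, -7, -5] → [-20, -34, -41]
step 7: [-20, -34, -41] + [-3, -7, -5] → [-23, -41, -46]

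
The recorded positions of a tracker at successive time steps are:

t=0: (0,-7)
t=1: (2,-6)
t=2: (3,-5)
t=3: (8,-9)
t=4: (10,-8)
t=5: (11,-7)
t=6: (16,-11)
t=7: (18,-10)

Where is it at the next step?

(19,-9)

Step-to-step displacements: (+2,+1), (+1,+1), (+5,-4), (+2,+1), (+1,+1), (+5,-4), (+2,+1) — a repeating cycle of length 3.
step 8: apply (+1,+1) → (19,-9)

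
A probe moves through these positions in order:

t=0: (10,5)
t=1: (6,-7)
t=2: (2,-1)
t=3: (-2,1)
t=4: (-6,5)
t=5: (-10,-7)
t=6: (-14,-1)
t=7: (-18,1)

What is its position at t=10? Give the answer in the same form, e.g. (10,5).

First: linear, -4 per step → -30 at step 10.
Second: cycles through 5, -7, -1, 1 every 4 steps. Step 10 lands at position 2 of the cycle → -1.

(-30,-1)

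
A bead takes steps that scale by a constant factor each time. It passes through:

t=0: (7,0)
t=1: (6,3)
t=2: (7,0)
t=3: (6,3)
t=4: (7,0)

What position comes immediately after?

(6,3)

The jumps are (-1,+3), (+1,-3), (-1,+3), (+1,-3) — a geometric progression with ratio -1.
step 5: (7,0) + (-1,+3) → (6,3)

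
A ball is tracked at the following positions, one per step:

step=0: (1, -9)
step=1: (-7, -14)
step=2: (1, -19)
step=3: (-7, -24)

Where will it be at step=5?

(-7, -34)

First: cycles through 1, -7 every 2 steps. Step 5 lands at position 1 of the cycle → -7.
Second: linear, -5 per step → -34 at step 5.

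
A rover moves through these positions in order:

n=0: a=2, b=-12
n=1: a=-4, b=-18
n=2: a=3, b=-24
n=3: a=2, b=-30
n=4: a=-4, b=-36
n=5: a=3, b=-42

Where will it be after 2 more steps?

The a coordinate repeats the cycle [2, -4, 3] with period 3; step 7 mod 3 = 1, giving -4.
The b coordinate changes by -6 each step, so at step 7 it is -12 + 7·(-6) = -54.

a=-4, b=-54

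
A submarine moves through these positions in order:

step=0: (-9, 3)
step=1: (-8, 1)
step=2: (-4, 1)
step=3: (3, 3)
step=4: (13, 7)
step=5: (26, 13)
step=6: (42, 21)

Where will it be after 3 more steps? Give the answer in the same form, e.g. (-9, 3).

Successive displacements: (+1, -2), (+4, +0), (+7, +2), (+10, +4), (+13, +6), (+16, +8) — each changes by (+3, +2).
step 7: (42, 21) + (+19, +10) → (61, 31)
step 8: (61, 31) + (+22, +12) → (83, 43)
step 9: (83, 43) + (+25, +14) → (108, 57)

(108, 57)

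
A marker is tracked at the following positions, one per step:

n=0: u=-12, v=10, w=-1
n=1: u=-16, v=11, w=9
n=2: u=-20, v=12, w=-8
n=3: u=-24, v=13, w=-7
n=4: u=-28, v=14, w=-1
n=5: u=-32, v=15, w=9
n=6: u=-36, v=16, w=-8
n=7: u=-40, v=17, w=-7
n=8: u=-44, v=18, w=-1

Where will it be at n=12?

u=-60, v=22, w=-1

The u coordinate changes by -4 each step, so at step 12 it is -12 + 12·(-4) = -60.
The v coordinate changes by +1 each step, so at step 12 it is 10 + 12·(1) = 22.
The w coordinate repeats the cycle [-1, 9, -8, -7] with period 4; step 12 mod 4 = 0, giving -1.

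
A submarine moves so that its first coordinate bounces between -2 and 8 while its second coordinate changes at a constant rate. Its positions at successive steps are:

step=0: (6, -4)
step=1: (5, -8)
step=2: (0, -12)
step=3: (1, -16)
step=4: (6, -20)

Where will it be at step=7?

(1, -32)

The first coordinate reflects between -2 and 8, moving 5 per step.
  step 5: 6 → 5
  step 6: 5 → 0
  step 7: 0 → 1
The second coordinate changes by -4 each step: at step 7 it is -32.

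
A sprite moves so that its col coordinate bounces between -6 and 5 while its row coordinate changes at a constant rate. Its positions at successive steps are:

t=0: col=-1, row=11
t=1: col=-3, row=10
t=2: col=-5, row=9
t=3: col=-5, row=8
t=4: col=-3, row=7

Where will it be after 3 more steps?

col=3, row=4

The col coordinate travels 2 per step and bounces off the walls at -6 and 5.
  step 5: -3 → -1
  step 6: -1 → 1
  step 7: 1 → 3
The row coordinate changes by -1 each step: at step 7 it is 4.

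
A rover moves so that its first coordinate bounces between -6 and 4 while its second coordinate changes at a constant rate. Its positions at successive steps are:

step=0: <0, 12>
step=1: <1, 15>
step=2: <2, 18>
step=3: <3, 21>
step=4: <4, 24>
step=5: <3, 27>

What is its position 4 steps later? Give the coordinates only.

<-1, 39>

The first coordinate travels 1 per step and bounces off the walls at -6 and 4.
  step 6: 3 → 2
  step 7: 2 → 1
  step 8: 1 → 0
  step 9: 0 → -1
The second coordinate changes by +3 each step: at step 9 it is 39.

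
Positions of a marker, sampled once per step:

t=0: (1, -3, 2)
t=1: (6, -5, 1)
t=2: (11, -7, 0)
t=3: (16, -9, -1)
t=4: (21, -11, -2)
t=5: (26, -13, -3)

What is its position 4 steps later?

(46, -21, -7)

The position changes by (+5, -2, -1) every step.
step 6: (26, -13, -3) + (+5, -2, -1) → (31, -15, -4)
step 7: (31, -15, -4) + (+5, -2, -1) → (36, -17, -5)
step 8: (36, -17, -5) + (+5, -2, -1) → (41, -19, -6)
step 9: (41, -19, -6) + (+5, -2, -1) → (46, -21, -7)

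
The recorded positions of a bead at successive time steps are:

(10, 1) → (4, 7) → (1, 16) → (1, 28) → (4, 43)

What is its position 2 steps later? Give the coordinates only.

(19, 82)

Successive displacements: (-6, +6), (-3, +9), (+0, +12), (+3, +15) — each changes by (+3, +3).
step 5: (4, 43) + (+6, +18) → (10, 61)
step 6: (10, 61) + (+9, +21) → (19, 82)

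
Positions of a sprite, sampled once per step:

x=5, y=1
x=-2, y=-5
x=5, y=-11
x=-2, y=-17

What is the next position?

X: cycles through 5, -2 every 2 steps. Step 4 lands at position 0 of the cycle → 5.
Y: linear, -6 per step → -23 at step 4.

x=5, y=-23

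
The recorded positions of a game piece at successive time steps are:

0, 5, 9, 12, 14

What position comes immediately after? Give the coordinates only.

15

Taking differences between consecutive positions: +5, +4, +3, +2. These grow by -1 each step.
step 5: 14 + 1 → 15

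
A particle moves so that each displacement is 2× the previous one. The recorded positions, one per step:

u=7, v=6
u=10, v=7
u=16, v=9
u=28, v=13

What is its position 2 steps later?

Step-to-step displacements: (+3,+1), (+6,+2), (+12,+4); each is 2× the previous.
step 4: u=28, v=13 + (+24,+8) → u=52, v=21
step 5: u=52, v=21 + (+48,+16) → u=100, v=37

u=100, v=37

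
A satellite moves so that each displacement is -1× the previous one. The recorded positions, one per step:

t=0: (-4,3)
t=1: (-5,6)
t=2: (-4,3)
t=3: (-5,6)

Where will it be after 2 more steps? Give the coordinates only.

(-5,6)

Step-to-step displacements: (-1,+3), (+1,-3), (-1,+3); each is -1× the previous.
step 4: (-5,6) + (+1,-3) → (-4,3)
step 5: (-4,3) + (-1,+3) → (-5,6)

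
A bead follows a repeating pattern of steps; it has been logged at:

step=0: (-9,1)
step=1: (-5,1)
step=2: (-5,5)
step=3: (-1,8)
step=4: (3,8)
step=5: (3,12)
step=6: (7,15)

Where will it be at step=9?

(15,22)

The moves between consecutive positions are (+4,+0), (+0,+4), (+4,+3), (+4,+0), (+0,+4), (+4,+3); they repeat the 3-cycle [(+4,+0), (+0,+4), (+4,+3)].
step 7: apply (+4,+0) → (11,15)
step 8: apply (+0,+4) → (11,19)
step 9: apply (+4,+3) → (15,22)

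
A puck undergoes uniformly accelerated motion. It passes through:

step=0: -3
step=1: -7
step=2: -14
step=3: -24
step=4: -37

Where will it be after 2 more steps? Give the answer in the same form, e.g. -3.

-72

Taking differences between consecutive positions: -4, -7, -10, -13. These grow by -3 each step.
step 5: -37 − 16 → -53
step 6: -53 − 19 → -72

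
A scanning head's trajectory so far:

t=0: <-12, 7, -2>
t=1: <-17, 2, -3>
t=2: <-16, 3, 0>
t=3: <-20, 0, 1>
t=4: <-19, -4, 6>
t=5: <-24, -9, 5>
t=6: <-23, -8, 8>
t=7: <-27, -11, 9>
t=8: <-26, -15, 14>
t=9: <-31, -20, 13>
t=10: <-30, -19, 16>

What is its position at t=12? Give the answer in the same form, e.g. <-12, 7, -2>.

<-33, -26, 22>

Differencing gives <-5, -5, -1>, <+1, +1, +3>, <-4, -3, +1>, <+1, -4, +5>, <-5, -5, -1>, <+1, +1, +3>, <-4, -3, +1>, <+1, -4, +5>, <-5, -5, -1>, <+1, +1, +3>. This is the pattern <-5, -5, -1>, <+1, +1, +3>, <-4, -3, +1>, <+1, -4, +5> repeated.
step 11: apply <-4, -3, +1> → <-34, -22, 17>
step 12: apply <+1, -4, +5> → <-33, -26, 22>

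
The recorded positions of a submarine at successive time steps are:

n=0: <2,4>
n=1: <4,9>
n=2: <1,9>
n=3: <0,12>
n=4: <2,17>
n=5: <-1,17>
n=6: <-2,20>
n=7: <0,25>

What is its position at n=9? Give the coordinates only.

Differencing gives <+2,+5>, <-3,+0>, <-1,+3>, <+2,+5>, <-3,+0>, <-1,+3>, <+2,+5>. This is the pattern <+2,+5>, <-3,+0>, <-1,+3> repeated.
step 8: apply <-3,+0> → <-3,25>
step 9: apply <-1,+3> → <-4,28>

<-4,28>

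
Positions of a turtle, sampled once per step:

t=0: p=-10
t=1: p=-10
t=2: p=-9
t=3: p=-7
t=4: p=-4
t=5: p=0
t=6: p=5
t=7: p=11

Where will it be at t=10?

p=35

Successive displacements: +0, +1, +2, +3, +4, +5, +6 — each changes by +1.
step 8: 11 + 7 → p=18
step 9: 18 + 8 → p=26
step 10: 26 + 9 → p=35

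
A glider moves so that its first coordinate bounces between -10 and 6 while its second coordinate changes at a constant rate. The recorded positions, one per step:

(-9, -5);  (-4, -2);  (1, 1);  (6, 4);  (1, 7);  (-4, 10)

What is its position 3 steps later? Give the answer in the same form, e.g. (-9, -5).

The first coordinate travels 5 per step and bounces off the walls at -10 and 6.
  step 6: -4 → -9
  step 7: -9 → -6
  step 8: -6 → -1
The second coordinate changes by +3 each step: at step 8 it is 19.

(-1, 19)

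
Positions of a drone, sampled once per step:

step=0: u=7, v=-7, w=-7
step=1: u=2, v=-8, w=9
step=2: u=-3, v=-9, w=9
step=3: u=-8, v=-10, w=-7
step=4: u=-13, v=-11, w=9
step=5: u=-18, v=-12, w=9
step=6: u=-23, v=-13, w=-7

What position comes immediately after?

u=-28, v=-14, w=9

U: linear, -5 per step → -28 at step 7.
V: linear, -1 per step → -14 at step 7.
W: cycles through -7, 9, 9 every 3 steps. Step 7 lands at position 1 of the cycle → 9.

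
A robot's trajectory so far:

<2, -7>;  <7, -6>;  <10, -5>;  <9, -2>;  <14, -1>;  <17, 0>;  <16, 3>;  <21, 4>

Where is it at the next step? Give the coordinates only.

The moves between consecutive positions are <+5, +1>, <+3, +1>, <-1, +3>, <+5, +1>, <+3, +1>, <-1, +3>, <+5, +1>; they repeat the 3-cycle [<+5, +1>, <+3, +1>, <-1, +3>].
step 8: apply <+3, +1> → <24, 5>

<24, 5>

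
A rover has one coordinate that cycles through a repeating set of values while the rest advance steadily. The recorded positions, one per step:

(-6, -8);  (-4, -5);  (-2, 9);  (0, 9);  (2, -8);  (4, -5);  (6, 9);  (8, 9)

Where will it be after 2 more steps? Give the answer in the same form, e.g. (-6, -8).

(12, -5)

First: linear, +2 per step → 12 at step 9.
Second: cycles through -8, -5, 9, 9 every 4 steps. Step 9 lands at position 1 of the cycle → -5.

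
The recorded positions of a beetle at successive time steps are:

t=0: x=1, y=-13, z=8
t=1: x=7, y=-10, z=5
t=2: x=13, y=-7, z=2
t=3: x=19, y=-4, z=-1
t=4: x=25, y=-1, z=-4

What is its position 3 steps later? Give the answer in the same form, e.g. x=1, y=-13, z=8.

x=43, y=8, z=-13

Constant displacement of (+6, +3, -3) per step.
step 5: x=25, y=-1, z=-4 + (+6, +3, -3) → x=31, y=2, z=-7
step 6: x=31, y=2, z=-7 + (+6, +3, -3) → x=37, y=5, z=-10
step 7: x=37, y=5, z=-10 + (+6, +3, -3) → x=43, y=8, z=-13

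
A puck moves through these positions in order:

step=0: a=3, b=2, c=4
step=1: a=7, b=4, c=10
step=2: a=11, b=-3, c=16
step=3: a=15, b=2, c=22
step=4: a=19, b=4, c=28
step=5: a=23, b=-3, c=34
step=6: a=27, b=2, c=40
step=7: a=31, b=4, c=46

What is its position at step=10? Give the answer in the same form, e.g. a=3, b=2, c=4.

a=43, b=4, c=64

A: linear, +4 per step → 43 at step 10.
B: cycles through 2, 4, -3 every 3 steps. Step 10 lands at position 1 of the cycle → 4.
C: linear, +6 per step → 64 at step 10.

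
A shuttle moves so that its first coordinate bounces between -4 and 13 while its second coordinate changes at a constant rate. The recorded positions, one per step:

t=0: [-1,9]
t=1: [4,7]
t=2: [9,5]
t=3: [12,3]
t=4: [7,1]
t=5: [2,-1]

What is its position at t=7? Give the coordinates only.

[0,-5]

The first coordinate travels 5 per step and bounces off the walls at -4 and 13.
  step 6: 2 → -3
  step 7: -3 → 0
The second coordinate changes by -2 each step: at step 7 it is -5.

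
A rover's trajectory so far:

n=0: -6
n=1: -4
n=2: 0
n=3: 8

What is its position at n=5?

56

The jumps are +2, +4, +8 — a geometric progression with ratio 2.
step 4: 8 + 16 → 24
step 5: 24 + 32 → 56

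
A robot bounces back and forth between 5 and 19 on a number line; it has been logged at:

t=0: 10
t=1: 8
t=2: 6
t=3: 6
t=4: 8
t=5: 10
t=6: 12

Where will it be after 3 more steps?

The value reflects between 5 and 19, moving 2 per step.
  step 7: 12 → 14
  step 8: 14 → 16
  step 9: 16 → 18

18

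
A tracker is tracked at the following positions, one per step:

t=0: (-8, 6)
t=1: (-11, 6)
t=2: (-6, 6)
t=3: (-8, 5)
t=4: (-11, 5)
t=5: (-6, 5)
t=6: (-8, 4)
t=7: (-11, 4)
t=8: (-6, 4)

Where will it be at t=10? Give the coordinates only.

The moves between consecutive positions are (-3, +0), (+5, +0), (-2, -1), (-3, +0), (+5, +0), (-2, -1), (-3, +0), (+5, +0); they repeat the 3-cycle [(-3, +0), (+5, +0), (-2, -1)].
step 9: apply (-2, -1) → (-8, 3)
step 10: apply (-3, +0) → (-11, 3)

(-11, 3)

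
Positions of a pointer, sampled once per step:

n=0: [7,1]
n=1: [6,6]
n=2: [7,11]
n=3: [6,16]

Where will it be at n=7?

First: cycles through 7, 6 every 2 steps. Step 7 lands at position 1 of the cycle → 6.
Second: linear, +5 per step → 36 at step 7.

[6,36]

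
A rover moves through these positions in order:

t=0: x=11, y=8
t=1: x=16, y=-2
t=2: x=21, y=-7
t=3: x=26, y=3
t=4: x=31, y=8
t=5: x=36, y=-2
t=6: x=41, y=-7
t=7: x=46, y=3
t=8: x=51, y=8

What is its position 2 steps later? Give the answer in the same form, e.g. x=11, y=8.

x=61, y=-7

X: linear, +5 per step → 61 at step 10.
Y: cycles through 8, -2, -7, 3 every 4 steps. Step 10 lands at position 2 of the cycle → -7.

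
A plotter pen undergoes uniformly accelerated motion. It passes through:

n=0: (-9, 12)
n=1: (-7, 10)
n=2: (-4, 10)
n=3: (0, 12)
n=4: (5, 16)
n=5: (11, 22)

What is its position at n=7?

Taking differences between consecutive positions: (+2, -2), (+3, +0), (+4, +2), (+5, +4), (+6, +6). These grow by (+1, +2) each step.
step 6: (11, 22) + (+7, +8) → (18, 30)
step 7: (18, 30) + (+8, +10) → (26, 40)

(26, 40)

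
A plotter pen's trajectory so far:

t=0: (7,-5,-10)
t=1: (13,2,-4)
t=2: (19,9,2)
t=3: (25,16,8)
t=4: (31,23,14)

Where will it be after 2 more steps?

Each step adds (+6,+7,+6) to the position.
step 5: (31,23,14) + (+6,+7,+6) → (37,30,20)
step 6: (37,30,20) + (+6,+7,+6) → (43,37,26)

(43,37,26)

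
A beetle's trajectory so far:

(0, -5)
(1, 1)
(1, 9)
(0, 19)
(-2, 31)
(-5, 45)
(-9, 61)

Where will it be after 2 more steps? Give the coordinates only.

Successive displacements: (+1, +6), (+0, +8), (-1, +10), (-2, +12), (-3, +14), (-4, +16) — each changes by (-1, +2).
step 7: (-9, 61) + (-5, +18) → (-14, 79)
step 8: (-14, 79) + (-6, +20) → (-20, 99)

(-20, 99)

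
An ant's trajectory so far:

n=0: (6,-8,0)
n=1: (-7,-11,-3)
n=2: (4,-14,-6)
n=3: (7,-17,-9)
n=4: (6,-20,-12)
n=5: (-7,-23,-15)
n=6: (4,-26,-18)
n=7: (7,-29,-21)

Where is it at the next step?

First: cycles through 6, -7, 4, 7 every 4 steps. Step 8 lands at position 0 of the cycle → 6.
Second: linear, -3 per step → -32 at step 8.
Third: linear, -3 per step → -24 at step 8.

(6,-32,-24)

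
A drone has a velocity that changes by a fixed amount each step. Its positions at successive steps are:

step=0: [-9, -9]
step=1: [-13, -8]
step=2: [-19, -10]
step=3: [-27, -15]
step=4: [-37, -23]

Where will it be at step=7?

[-79, -65]

Taking differences between consecutive positions: [-4, +1], [-6, -2], [-8, -5], [-10, -8]. These grow by [-2, -3] each step.
step 5: [-37, -23] + [-12, -11] → [-49, -34]
step 6: [-49, -34] + [-14, -14] → [-63, -48]
step 7: [-63, -48] + [-16, -17] → [-79, -65]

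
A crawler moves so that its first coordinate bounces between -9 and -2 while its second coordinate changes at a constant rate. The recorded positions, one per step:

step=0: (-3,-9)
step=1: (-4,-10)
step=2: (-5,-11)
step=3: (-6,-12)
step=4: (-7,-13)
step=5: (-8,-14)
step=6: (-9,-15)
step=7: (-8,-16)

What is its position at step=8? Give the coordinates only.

The first coordinate reflects between -9 and -2, moving 1 per step.
  step 8: -8 → -7
The second coordinate changes by -1 each step: at step 8 it is -17.

(-7,-17)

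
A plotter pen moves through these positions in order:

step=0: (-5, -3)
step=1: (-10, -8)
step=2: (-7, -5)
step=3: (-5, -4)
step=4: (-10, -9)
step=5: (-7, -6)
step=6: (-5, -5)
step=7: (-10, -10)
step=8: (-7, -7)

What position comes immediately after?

Step-to-step displacements: (-5, -5), (+3, +3), (+2, +1), (-5, -5), (+3, +3), (+2, +1), (-5, -5), (+3, +3) — a repeating cycle of length 3.
step 9: apply (+2, +1) → (-5, -6)

(-5, -6)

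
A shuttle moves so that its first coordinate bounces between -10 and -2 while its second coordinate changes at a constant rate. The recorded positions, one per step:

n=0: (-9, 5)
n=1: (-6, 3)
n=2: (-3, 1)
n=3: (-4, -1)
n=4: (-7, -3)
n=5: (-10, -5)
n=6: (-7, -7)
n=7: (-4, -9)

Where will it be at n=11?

(-8, -17)

The first coordinate travels 3 per step and bounces off the walls at -10 and -2.
  step 8: -4 → -3
  step 9: -3 → -6
  step 10: -6 → -9
  step 11: -9 → -8
The second coordinate changes by -2 each step: at step 11 it is -17.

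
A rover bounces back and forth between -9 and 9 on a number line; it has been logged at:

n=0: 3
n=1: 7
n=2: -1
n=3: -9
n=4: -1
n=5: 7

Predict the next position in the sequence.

The value reflects between -9 and 9, moving 8 per step.
  step 6: 7 → 3

3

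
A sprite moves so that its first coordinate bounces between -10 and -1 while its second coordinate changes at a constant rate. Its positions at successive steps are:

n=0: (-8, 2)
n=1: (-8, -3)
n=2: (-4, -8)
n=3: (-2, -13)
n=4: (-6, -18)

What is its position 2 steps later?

The first coordinate travels 4 per step and bounces off the walls at -10 and -1.
  step 5: -6 → -10
  step 6: -10 → -6
The second coordinate changes by -5 each step: at step 6 it is -28.

(-6, -28)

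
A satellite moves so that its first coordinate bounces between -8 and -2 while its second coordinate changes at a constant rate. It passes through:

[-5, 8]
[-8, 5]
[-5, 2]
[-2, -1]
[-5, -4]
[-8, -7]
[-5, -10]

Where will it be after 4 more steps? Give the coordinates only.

[-5, -22]

The first coordinate travels 3 per step and bounces off the walls at -8 and -2.
  step 7: -5 → -2
  step 8: -2 → -5
  step 9: -5 → -8
  step 10: -8 → -5
The second coordinate changes by -3 each step: at step 10 it is -22.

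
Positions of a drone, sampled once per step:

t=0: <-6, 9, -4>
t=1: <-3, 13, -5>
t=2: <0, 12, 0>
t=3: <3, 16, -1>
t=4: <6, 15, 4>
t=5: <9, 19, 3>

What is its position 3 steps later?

Differencing gives <+3, +4, -1>, <+3, -1, +5>, <+3, +4, -1>, <+3, -1, +5>, <+3, +4, -1>. This is the pattern <+3, +4, -1>, <+3, -1, +5> repeated.
step 6: apply <+3, -1, +5> → <12, 18, 8>
step 7: apply <+3, +4, -1> → <15, 22, 7>
step 8: apply <+3, -1, +5> → <18, 21, 12>

<18, 21, 12>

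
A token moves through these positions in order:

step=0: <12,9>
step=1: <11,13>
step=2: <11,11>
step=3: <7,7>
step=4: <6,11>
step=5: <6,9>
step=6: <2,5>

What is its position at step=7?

Differencing gives <-1,+4>, <+0,-2>, <-4,-4>, <-1,+4>, <+0,-2>, <-4,-4>. This is the pattern <-1,+4>, <+0,-2>, <-4,-4> repeated.
step 7: apply <-1,+4> → <1,9>

<1,9>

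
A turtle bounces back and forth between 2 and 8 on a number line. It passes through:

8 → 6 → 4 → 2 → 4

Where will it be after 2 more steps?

The value reflects between 2 and 8, moving 2 per step.
  step 5: 4 → 6
  step 6: 6 → 8

8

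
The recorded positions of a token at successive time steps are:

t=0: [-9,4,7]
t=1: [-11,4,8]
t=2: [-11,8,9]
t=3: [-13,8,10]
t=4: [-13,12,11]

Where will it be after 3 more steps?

[-17,16,14]

The moves between consecutive positions are [-2,+0,+1], [+0,+4,+1], [-2,+0,+1], [+0,+4,+1]; they repeat the 2-cycle [[-2,+0,+1], [+0,+4,+1]].
step 5: apply [-2,+0,+1] → [-15,12,12]
step 6: apply [+0,+4,+1] → [-15,16,13]
step 7: apply [-2,+0,+1] → [-17,16,14]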